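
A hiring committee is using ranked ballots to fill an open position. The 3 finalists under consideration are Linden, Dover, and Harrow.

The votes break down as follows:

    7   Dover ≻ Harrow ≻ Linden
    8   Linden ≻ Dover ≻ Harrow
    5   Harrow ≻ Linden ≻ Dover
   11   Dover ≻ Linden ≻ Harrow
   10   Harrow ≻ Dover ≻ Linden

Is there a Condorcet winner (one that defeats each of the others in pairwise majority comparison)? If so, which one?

Head-to-head results (41 voters total):
Linden vs Dover: Dover wins 28–13.
Linden vs Harrow: Harrow wins 22–19.
Dover vs Harrow: Dover wins 26–15.
Dover beats each rival — Linden (28–13), Harrow (26–15) — so Dover is the Condorcet winner.

Dover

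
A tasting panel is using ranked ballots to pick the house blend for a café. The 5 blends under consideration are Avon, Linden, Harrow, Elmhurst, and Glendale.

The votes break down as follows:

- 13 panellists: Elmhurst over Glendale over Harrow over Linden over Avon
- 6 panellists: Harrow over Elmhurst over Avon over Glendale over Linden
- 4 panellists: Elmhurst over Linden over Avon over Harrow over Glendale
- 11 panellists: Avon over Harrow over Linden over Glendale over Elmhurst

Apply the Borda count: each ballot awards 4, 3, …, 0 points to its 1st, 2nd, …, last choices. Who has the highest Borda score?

Borda scores:
  Avon: 13·0 + 6·2 + 4·2 + 11·4 = 64
  Linden: 13·1 + 6·0 + 4·3 + 11·2 = 47
  Harrow: 13·2 + 6·4 + 4·1 + 11·3 = 87
  Elmhurst: 13·4 + 6·3 + 4·4 + 11·0 = 86
  Glendale: 13·3 + 6·1 + 4·0 + 11·1 = 56
Harrow has the highest total.

Harrow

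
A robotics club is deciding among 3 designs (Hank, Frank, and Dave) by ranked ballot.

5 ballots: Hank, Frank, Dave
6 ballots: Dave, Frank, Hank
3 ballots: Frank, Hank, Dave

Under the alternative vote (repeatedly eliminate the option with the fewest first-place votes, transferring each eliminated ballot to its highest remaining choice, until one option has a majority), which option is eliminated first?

Round 1: Dave 6, Hank 5, Frank 3. Frank has the fewest and is eliminated.
Round 2: Hank 8, Dave 6. Hank has a majority.

Frank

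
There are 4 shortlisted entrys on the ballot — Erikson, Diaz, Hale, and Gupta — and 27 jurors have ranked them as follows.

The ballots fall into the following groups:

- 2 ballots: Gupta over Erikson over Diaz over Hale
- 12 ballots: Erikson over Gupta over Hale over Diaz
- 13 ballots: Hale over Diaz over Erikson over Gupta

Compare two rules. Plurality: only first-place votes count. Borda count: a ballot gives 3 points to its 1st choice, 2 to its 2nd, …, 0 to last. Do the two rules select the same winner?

No

Plurality first-place counts: Erikson 12, Diaz 0, Hale 13, Gupta 2 → Hale.
Borda totals: Erikson 53, Diaz 28, Hale 51, Gupta 30 → Erikson.
The two rules disagree: plurality picks Hale, Borda picks Erikson.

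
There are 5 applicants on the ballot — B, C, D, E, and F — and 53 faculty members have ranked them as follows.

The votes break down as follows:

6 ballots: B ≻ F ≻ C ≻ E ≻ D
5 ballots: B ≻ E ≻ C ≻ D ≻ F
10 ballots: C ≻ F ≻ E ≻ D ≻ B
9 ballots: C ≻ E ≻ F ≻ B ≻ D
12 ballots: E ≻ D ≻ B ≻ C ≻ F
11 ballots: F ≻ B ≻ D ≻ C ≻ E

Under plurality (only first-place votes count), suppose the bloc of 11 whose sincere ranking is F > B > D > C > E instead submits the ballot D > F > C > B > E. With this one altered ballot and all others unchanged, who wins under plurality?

C

First-place totals with the altered ballot: B 11, C 19, D 11, E 12, F 0.
The winner is unchanged: still C.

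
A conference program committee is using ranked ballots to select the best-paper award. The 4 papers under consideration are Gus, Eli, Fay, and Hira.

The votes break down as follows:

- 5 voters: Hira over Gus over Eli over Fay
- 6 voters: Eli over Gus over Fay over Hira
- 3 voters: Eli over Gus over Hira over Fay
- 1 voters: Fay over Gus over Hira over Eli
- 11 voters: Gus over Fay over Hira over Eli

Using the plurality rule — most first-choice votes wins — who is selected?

Gus

First-place vote totals:
  Gus: 11
  Eli: 9
  Fay: 1
  Hira: 5
Gus has the most first-place votes.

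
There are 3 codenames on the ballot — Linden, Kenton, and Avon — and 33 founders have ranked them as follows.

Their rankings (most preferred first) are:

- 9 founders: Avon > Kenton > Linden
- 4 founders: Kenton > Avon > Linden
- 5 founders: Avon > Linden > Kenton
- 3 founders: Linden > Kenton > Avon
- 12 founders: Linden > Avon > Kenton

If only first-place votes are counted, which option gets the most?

Linden

First-place vote totals:
  Linden: 15
  Kenton: 4
  Avon: 14
Linden has the most first-place votes.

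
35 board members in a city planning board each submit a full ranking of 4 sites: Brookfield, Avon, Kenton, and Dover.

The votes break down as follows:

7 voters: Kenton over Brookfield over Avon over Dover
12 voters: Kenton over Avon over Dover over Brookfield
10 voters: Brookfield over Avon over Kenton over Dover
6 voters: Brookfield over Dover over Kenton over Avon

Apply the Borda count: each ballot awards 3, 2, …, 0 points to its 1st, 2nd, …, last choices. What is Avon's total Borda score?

Borda scores:
  Brookfield: 7·2 + 12·0 + 10·3 + 6·3 = 62
  Avon: 7·1 + 12·2 + 10·2 + 6·0 = 51
  Kenton: 7·3 + 12·3 + 10·1 + 6·1 = 73
  Dover: 7·0 + 12·1 + 10·0 + 6·2 = 24

51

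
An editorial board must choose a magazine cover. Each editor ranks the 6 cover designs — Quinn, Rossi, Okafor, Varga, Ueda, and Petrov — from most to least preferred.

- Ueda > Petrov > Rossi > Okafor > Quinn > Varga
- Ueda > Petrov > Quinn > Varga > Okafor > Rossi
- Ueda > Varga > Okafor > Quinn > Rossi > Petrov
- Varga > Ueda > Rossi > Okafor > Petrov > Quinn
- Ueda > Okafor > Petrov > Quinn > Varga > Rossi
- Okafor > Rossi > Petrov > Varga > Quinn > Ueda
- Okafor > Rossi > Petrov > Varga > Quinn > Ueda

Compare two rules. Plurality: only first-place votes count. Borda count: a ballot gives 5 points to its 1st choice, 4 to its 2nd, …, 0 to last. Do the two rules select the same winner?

Yes

Plurality first-place counts: Quinn 0, Rossi 0, Okafor 2, Varga 1, Ueda 4, Petrov 0 → Ueda.
Borda totals: Quinn 10, Rossi 15, Okafor 22, Varga 16, Ueda 24, Petrov 18 → Ueda.
The two rules agree on Ueda.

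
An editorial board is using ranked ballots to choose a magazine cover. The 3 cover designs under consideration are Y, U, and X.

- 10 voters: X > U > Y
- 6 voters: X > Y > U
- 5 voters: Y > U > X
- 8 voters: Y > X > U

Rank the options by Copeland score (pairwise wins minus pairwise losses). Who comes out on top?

Pairwise results:
  Y vs U: Y wins 19–10.
  Y vs X: X wins 16–13.
  U vs X: X wins 24–5.
Copeland scores (wins − losses):
  Y: 1 − 1 = 0
  U: 0 − 2 = -2
  X: 2 − 0 = 2
X has the best Copeland score.

X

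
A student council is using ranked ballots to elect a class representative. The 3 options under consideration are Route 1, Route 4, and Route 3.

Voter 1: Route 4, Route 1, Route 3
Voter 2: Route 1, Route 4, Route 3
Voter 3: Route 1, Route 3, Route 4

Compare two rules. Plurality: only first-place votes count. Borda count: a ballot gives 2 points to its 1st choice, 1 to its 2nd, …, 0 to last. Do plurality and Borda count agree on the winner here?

Plurality first-place counts: Route 1 2, Route 4 1, Route 3 0 → Route 1.
Borda totals: Route 1 5, Route 4 3, Route 3 1 → Route 1.
The two rules agree on Route 1.

Yes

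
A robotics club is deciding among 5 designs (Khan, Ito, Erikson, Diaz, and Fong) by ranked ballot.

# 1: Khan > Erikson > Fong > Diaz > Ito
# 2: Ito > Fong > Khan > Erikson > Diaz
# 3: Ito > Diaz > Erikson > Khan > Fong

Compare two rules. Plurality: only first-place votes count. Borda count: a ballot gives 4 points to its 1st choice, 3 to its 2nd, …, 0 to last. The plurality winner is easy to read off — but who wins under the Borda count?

Plurality first-place counts: Khan 1, Ito 2, Erikson 0, Diaz 0, Fong 0 → Ito.
Borda totals: Khan 7, Ito 8, Erikson 6, Diaz 4, Fong 5 → Ito.

Ito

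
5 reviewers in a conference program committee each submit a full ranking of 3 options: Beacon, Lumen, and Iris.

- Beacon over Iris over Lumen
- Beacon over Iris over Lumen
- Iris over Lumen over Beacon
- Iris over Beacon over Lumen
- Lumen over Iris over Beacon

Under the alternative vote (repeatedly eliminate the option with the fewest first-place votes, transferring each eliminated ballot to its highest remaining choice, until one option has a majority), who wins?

Round 1: Beacon 2, Iris 2, Lumen 1. Lumen has the fewest and is eliminated.
Round 2: Iris 3, Beacon 2. Iris has a majority.

Iris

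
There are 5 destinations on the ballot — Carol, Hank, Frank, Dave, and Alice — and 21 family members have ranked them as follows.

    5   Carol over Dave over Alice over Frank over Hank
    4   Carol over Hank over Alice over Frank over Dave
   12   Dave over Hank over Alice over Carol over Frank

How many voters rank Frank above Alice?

0

Ballots ranking Frank above Alice: 0.
Ballots ranking Alice above Frank: 5+4+12 = 21.
So 0 of 21 voters prefer Frank to Alice.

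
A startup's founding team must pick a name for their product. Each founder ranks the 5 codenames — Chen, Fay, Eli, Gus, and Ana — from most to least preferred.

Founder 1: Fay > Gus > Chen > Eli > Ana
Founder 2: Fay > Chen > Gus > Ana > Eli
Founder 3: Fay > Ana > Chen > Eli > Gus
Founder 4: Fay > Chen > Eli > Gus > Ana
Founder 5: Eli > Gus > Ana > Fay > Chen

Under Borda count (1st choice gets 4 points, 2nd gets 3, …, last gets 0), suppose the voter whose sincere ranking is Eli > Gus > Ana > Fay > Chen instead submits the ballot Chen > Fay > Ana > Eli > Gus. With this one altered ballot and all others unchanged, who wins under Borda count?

Borda totals with the altered ballot: Chen 14, Fay 19, Eli 5, Gus 6, Ana 6.
The winner is unchanged: still Fay.

Fay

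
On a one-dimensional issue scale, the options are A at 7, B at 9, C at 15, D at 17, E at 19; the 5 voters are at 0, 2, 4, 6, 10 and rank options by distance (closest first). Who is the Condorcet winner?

A

With single-peaked preferences on a line, the Condorcet winner is the candidate closest to the median voter.
The median voter (position 4) is closest to A at 7.
Check: A vs D — voters closer to A: 5 of 5.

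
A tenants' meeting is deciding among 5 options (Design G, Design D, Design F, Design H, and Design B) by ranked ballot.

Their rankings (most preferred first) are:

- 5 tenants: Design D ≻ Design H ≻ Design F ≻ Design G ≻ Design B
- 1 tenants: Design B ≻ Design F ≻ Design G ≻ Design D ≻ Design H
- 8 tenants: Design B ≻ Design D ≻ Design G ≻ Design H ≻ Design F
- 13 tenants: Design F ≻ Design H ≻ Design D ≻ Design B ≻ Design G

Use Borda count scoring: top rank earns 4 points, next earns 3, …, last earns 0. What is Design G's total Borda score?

23

Borda scores:
  Design G: 5·1 + 2 + 8·2 + 13·0 = 23
  Design D: 5·4 + 1 + 8·3 + 13·2 = 71
  Design F: 5·2 + 3 + 8·0 + 13·4 = 65
  Design H: 5·3 + 0 + 8·1 + 13·3 = 62
  Design B: 5·0 + 4 + 8·4 + 13·1 = 49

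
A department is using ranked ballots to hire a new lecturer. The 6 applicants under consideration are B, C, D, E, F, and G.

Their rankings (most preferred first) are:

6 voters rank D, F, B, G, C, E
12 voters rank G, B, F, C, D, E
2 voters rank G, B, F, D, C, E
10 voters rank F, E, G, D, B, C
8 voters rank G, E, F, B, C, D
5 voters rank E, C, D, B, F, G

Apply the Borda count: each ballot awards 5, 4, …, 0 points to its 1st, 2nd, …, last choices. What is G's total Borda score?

Borda scores:
  B: 6·3 + 12·4 + 2·4 + 10·1 + 8·2 + 5·2 = 110
  C: 6·1 + 12·2 + 2·1 + 10·0 + 8·1 + 5·4 = 60
  D: 6·5 + 12·1 + 2·2 + 10·2 + 8·0 + 5·3 = 81
  E: 6·0 + 12·0 + 2·0 + 10·4 + 8·4 + 5·5 = 97
  F: 6·4 + 12·3 + 2·3 + 10·5 + 8·3 + 5·1 = 145
  G: 6·2 + 12·5 + 2·5 + 10·3 + 8·5 + 5·0 = 152

152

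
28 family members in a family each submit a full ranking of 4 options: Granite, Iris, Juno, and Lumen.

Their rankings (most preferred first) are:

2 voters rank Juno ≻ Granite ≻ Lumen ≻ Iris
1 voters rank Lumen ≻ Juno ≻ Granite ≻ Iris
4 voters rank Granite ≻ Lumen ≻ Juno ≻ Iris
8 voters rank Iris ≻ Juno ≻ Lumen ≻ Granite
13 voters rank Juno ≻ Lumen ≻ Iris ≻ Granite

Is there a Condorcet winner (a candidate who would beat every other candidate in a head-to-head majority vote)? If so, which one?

Juno

Head-to-head results (28 voters total):
Granite vs Iris: Iris wins 21–7.
Granite vs Juno: Juno wins 24–4.
Granite vs Lumen: Lumen wins 22–6.
Iris vs Juno: Juno wins 20–8.
Iris vs Lumen: Lumen wins 20–8.
Juno vs Lumen: Juno wins 23–5.
Juno beats each rival — Granite (24–4), Iris (20–8), Lumen (23–5) — so Juno is the Condorcet winner.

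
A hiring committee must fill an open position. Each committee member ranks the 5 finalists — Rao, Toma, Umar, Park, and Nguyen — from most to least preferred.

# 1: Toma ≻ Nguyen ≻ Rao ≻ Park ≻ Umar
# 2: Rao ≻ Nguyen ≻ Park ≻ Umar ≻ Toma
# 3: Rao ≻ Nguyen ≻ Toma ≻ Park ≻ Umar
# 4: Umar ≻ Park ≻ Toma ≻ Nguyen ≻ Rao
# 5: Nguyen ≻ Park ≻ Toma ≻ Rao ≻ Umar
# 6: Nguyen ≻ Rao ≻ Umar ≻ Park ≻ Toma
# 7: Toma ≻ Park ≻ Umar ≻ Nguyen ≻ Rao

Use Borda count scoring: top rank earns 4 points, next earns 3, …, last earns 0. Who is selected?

Nguyen

Borda scores:
  Rao: 2 + 4 + 4 + 0 + 1 + 3 + 0 = 14
  Toma: 4 + 0 + 2 + 2 + 2 + 0 + 4 = 14
  Umar: 0 + 1 + 0 + 4 + 0 + 2 + 2 = 9
  Park: 1 + 2 + 1 + 3 + 3 + 1 + 3 = 14
  Nguyen: 3 + 3 + 3 + 1 + 4 + 4 + 1 = 19
Nguyen has the highest total.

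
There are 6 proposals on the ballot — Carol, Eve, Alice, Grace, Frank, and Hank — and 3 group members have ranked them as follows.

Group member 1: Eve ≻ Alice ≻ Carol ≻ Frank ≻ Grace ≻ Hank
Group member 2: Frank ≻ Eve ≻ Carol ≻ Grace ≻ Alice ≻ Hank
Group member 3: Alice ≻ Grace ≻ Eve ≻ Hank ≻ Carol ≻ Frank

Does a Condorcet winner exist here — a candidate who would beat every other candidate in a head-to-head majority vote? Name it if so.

Eve

Head-to-head results (3 voters total):
Carol vs Eve: Eve wins 3–0.
Carol vs Alice: Alice wins 2–1.
Carol vs Grace: Carol wins 2–1.
Carol vs Frank: Carol wins 2–1.
Carol vs Hank: Carol wins 2–1.
Eve vs Alice: Eve wins 2–1.
Eve vs Grace: Eve wins 2–1.
Eve vs Frank: Eve wins 2–1.
Eve vs Hank: Eve wins 3–0.
Alice vs Grace: Alice wins 2–1.
Alice vs Frank: Alice wins 2–1.
Alice vs Hank: Alice wins 3–0.
Grace vs Frank: Frank wins 2–1.
Grace vs Hank: Grace wins 3–0.
Frank vs Hank: Frank wins 2–1.
Eve beats each rival — Carol (3–0), Alice (2–1), Grace (2–1), Frank (2–1), Hank (3–0) — so Eve is the Condorcet winner.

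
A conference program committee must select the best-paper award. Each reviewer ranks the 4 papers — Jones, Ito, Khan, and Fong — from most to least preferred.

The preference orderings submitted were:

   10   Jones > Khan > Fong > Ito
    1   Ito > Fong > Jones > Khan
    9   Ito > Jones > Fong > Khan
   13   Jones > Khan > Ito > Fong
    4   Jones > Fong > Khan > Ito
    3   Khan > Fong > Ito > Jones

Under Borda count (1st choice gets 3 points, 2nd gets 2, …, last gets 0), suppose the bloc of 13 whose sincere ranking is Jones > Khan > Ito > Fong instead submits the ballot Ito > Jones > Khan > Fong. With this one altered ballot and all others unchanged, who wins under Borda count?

Jones

Borda totals with the altered ballot: Jones 87, Ito 72, Khan 46, Fong 35.
The winner is unchanged: still Jones.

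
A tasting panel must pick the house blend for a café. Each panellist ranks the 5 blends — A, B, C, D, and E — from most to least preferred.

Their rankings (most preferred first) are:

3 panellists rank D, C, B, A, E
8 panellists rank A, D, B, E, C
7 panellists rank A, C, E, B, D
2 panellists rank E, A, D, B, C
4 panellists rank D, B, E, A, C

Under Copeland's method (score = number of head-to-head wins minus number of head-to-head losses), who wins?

Pairwise results:
  A vs B: A wins 17–7.
  A vs C: A wins 21–3.
  A vs D: A wins 17–7.
  A vs E: A wins 18–6.
  B vs C: B wins 14–10.
  B vs D: D wins 17–7.
  B vs E: B wins 15–9.
  C vs D: D wins 17–7.
  C vs E: E wins 14–10.
  D vs E: D wins 15–9.
Copeland scores (wins − losses):
  A: 4 − 0 = 4
  B: 2 − 2 = 0
  C: 0 − 4 = -4
  D: 3 − 1 = 2
  E: 1 − 3 = -2
A has the best Copeland score.

A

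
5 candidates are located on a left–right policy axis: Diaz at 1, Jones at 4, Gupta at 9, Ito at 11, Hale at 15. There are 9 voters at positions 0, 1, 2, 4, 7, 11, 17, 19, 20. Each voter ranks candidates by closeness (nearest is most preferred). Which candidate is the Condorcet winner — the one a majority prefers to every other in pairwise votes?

Gupta

With single-peaked preferences on a line, the Condorcet winner is the candidate closest to the median voter.
The median voter (position 7) is closest to Gupta at 9.
Check: Gupta vs Hale — voters closer to Gupta: 6 of 9.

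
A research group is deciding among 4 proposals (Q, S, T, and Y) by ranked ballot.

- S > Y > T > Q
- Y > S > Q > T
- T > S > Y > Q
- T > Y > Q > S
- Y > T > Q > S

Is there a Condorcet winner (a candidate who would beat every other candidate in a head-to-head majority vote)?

Yes

Head-to-head results (5 voters total):
Q vs S: S wins 3–2.
Q vs T: T wins 4–1.
Q vs Y: Y wins 5–0.
S vs T: T wins 3–2.
S vs Y: Y wins 3–2.
T vs Y: Y wins 3–2.
Y beats each rival — Q (5–0), S (3–2), T (3–2) — so Y is the Condorcet winner.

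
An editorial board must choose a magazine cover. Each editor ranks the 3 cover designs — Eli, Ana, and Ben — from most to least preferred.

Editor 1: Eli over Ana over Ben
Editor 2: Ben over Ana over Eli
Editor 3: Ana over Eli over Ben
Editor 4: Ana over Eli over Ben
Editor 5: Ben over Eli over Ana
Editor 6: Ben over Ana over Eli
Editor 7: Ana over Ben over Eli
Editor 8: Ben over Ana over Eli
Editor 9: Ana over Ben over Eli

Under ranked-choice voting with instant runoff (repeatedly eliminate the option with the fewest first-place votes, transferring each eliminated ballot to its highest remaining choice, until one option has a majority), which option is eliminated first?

Eli

Round 1: Ana 4, Ben 4, Eli 1. Eli has the fewest and is eliminated.
Round 2: Ana 5, Ben 4. Ana has a majority.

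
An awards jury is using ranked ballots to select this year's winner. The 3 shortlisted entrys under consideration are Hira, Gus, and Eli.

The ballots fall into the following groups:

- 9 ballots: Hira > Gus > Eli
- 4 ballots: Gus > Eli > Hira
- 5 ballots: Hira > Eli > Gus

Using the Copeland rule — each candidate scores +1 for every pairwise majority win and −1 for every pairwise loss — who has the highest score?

Pairwise results:
  Hira vs Gus: Hira wins 14–4.
  Hira vs Eli: Hira wins 14–4.
  Gus vs Eli: Gus wins 13–5.
Copeland scores (wins − losses):
  Hira: 2 − 0 = 2
  Gus: 1 − 1 = 0
  Eli: 0 − 2 = -2
Hira has the best Copeland score.

Hira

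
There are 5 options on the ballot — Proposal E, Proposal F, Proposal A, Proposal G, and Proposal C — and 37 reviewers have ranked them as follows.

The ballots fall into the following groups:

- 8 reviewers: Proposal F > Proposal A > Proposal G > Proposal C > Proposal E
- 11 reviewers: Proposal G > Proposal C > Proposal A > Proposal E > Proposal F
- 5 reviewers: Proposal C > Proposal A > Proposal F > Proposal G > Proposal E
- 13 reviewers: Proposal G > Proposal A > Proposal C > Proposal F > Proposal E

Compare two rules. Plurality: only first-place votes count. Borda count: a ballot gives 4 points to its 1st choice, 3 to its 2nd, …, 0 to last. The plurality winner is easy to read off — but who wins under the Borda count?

Proposal G

Plurality first-place counts: Proposal E 0, Proposal F 8, Proposal A 0, Proposal G 24, Proposal C 5 → Proposal G.
Borda totals: Proposal E 11, Proposal F 55, Proposal A 100, Proposal G 117, Proposal C 87 → Proposal G.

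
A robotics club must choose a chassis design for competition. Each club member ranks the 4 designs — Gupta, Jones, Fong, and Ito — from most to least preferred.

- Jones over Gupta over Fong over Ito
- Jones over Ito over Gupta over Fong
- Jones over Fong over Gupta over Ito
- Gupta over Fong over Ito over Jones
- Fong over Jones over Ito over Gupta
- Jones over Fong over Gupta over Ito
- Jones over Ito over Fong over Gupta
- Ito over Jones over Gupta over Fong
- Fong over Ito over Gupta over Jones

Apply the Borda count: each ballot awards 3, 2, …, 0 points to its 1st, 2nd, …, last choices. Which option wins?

Jones

Borda scores:
  Gupta: 2 + 1 + 1 + 3 + 0 + 1 + 0 + 1 + 1 = 10
  Jones: 3 + 3 + 3 + 0 + 2 + 3 + 3 + 2 + 0 = 19
  Fong: 1 + 0 + 2 + 2 + 3 + 2 + 1 + 0 + 3 = 14
  Ito: 0 + 2 + 0 + 1 + 1 + 0 + 2 + 3 + 2 = 11
Jones has the highest total.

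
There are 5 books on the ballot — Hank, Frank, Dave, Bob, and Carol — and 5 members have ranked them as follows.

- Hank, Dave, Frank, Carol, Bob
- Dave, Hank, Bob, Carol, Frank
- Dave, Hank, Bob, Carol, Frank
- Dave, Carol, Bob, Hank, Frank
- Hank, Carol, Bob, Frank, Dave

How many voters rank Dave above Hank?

Ballots ranking Dave above Hank: 3.
Ballots ranking Hank above Dave: 2.
So 3 of 5 voters prefer Dave to Hank.

3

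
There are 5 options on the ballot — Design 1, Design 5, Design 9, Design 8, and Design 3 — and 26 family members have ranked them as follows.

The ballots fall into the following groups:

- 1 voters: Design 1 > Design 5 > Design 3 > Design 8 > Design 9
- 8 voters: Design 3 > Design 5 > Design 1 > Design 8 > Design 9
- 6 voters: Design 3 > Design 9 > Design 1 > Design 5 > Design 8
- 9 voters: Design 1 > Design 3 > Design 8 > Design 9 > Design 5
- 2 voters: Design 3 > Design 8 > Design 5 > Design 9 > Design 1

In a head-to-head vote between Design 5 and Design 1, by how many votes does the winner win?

Ballots ranking Design 5 above Design 1: 8+2 = 10.
Ballots ranking Design 1 above Design 5: 1+6+9 = 16.
Design 1 wins 16–10, a margin of 6.

6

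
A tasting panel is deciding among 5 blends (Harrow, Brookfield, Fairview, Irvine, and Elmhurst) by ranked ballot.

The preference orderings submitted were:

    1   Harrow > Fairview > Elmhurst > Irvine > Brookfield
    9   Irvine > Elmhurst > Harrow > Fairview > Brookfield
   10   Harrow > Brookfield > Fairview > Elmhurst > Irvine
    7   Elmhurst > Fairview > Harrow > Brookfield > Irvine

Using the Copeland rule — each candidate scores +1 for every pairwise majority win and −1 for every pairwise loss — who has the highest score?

Elmhurst

Pairwise results:
  Harrow vs Brookfield: Harrow wins 27–0.
  Harrow vs Fairview: Harrow wins 20–7.
  Harrow vs Irvine: Harrow wins 18–9.
  Harrow vs Elmhurst: Elmhurst wins 16–11.
  Brookfield vs Fairview: Fairview wins 17–10.
  Brookfield vs Irvine: Brookfield wins 17–10.
  Brookfield vs Elmhurst: Elmhurst wins 17–10.
  Fairview vs Irvine: Fairview wins 18–9.
  Fairview vs Elmhurst: Elmhurst wins 16–11.
  Irvine vs Elmhurst: Elmhurst wins 18–9.
Copeland scores (wins − losses):
  Harrow: 3 − 1 = 2
  Brookfield: 1 − 3 = -2
  Fairview: 2 − 2 = 0
  Irvine: 0 − 4 = -4
  Elmhurst: 4 − 0 = 4
Elmhurst has the best Copeland score.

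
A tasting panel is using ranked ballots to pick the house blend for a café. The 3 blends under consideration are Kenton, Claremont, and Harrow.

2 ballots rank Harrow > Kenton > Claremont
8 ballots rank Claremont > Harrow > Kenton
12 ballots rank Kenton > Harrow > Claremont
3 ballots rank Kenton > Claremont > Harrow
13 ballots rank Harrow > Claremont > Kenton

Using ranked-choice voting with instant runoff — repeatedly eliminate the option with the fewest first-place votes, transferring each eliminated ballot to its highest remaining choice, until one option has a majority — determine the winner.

Harrow

Round 1: Kenton 15, Harrow 15, Claremont 8. Claremont has the fewest and is eliminated.
Round 2: Harrow 23, Kenton 15. Harrow has a majority.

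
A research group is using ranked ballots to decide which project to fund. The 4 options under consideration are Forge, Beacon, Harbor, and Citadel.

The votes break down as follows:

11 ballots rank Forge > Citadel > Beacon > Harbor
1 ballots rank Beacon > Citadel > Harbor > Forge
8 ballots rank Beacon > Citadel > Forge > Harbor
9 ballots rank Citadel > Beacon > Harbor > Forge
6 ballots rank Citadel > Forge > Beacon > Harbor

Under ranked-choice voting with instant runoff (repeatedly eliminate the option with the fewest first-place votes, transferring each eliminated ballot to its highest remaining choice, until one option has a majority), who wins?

Round 1: Citadel 15, Forge 11, Beacon 9, Harbor 0. Harbor has the fewest and is eliminated.
Round 2: Citadel 15, Forge 11, Beacon 9. Beacon has the fewest and is eliminated.
Round 3: Citadel 24, Forge 11. Citadel has a majority.

Citadel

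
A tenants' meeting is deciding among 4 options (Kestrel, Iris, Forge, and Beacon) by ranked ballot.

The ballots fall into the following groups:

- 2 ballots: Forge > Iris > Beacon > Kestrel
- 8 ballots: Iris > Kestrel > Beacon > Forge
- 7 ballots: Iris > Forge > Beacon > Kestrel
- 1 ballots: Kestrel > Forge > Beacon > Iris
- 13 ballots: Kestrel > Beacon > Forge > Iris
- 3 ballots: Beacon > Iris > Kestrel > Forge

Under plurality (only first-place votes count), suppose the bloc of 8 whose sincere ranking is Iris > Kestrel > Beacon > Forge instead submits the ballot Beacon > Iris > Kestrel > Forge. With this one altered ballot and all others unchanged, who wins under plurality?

Kestrel

First-place totals with the altered ballot: Kestrel 14, Iris 7, Forge 2, Beacon 11.
The switch changes the winner from Iris to Kestrel.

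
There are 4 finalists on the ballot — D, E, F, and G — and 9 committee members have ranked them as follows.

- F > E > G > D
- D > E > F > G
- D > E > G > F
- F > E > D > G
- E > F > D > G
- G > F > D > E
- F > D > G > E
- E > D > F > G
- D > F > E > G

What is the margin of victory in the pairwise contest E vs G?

5

Ballots ranking E above G: 7.
Ballots ranking G above E: 2.
E wins 7–2, a margin of 5.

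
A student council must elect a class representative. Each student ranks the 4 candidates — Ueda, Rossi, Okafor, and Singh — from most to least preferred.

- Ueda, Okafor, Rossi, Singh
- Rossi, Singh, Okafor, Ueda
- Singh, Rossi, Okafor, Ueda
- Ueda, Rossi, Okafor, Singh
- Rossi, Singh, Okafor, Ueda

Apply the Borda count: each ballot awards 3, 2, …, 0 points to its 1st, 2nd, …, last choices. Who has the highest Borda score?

Borda scores:
  Ueda: 3 + 0 + 0 + 3 + 0 = 6
  Rossi: 1 + 3 + 2 + 2 + 3 = 11
  Okafor: 2 + 1 + 1 + 1 + 1 = 6
  Singh: 0 + 2 + 3 + 0 + 2 = 7
Rossi has the highest total.

Rossi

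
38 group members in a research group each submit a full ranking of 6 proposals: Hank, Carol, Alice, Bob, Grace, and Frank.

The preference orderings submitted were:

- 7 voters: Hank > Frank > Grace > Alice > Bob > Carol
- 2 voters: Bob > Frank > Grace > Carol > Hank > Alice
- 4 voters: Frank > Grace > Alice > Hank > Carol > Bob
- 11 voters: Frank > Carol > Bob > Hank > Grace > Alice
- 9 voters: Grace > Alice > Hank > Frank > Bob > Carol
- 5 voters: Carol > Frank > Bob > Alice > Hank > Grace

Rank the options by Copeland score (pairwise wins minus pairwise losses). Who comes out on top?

Pairwise results:
  Hank vs Carol: Hank wins 20–18.
  Hank vs Alice: Hank wins 20–18.
  Hank vs Bob: Hank wins 20–18.
  Hank vs Grace: Hank wins 23–15.
  Hank vs Frank: Frank wins 22–16.
  Carol vs Alice: Alice wins 20–18.
  Carol vs Bob: Carol wins 20–18.
  Carol vs Grace: Grace wins 22–16.
  Carol vs Frank: Frank wins 33–5.
  Alice vs Bob: Alice wins 20–18.
  Alice vs Grace: Grace wins 33–5.
  Alice vs Frank: Frank wins 29–9.
  Bob vs Grace: Grace wins 20–18.
  Bob vs Frank: Frank wins 36–2.
  Grace vs Frank: Frank wins 29–9.
Copeland scores (wins − losses):
  Hank: 4 − 1 = 3
  Carol: 1 − 4 = -3
  Alice: 2 − 3 = -1
  Bob: 0 − 5 = -5
  Grace: 3 − 2 = 1
  Frank: 5 − 0 = 5
Frank has the best Copeland score.

Frank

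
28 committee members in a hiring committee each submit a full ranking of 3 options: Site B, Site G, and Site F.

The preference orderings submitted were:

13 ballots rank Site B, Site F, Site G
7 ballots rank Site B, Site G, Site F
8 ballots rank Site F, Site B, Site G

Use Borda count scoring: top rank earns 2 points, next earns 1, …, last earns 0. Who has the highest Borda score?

Borda scores:
  Site B: 13·2 + 7·2 + 8·1 = 48
  Site G: 13·0 + 7·1 + 8·0 = 7
  Site F: 13·1 + 7·0 + 8·2 = 29
Site B has the highest total.

Site B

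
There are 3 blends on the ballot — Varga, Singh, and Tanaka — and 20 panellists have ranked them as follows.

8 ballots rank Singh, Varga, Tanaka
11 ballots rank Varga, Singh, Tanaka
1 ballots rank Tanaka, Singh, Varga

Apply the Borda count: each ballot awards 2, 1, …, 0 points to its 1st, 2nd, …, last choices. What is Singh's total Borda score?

28

Borda scores:
  Varga: 8·1 + 11·2 + 0 = 30
  Singh: 8·2 + 11·1 + 1 = 28
  Tanaka: 8·0 + 11·0 + 2 = 2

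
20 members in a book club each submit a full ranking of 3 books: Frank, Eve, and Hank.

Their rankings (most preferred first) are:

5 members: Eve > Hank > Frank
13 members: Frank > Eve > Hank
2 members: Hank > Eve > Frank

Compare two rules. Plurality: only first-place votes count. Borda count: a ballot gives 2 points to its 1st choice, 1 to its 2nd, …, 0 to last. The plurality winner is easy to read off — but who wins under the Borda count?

Plurality first-place counts: Frank 13, Eve 5, Hank 2 → Frank.
Borda totals: Frank 26, Eve 25, Hank 9 → Frank.

Frank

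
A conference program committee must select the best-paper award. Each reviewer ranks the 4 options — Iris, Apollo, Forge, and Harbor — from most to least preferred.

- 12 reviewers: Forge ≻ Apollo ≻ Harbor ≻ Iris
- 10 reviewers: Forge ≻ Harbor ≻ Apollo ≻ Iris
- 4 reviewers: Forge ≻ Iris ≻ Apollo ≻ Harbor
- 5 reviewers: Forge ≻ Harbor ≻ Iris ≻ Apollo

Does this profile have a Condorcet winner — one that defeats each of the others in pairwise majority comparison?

Head-to-head results (31 voters total):
Iris vs Apollo: Apollo wins 22–9.
Iris vs Forge: Forge wins 31–0.
Iris vs Harbor: Harbor wins 27–4.
Apollo vs Forge: Forge wins 31–0.
Apollo vs Harbor: Apollo wins 16–15.
Forge vs Harbor: Forge wins 31–0.
Forge beats each rival — Iris (31–0), Apollo (31–0), Harbor (31–0) — so Forge is the Condorcet winner.

Yes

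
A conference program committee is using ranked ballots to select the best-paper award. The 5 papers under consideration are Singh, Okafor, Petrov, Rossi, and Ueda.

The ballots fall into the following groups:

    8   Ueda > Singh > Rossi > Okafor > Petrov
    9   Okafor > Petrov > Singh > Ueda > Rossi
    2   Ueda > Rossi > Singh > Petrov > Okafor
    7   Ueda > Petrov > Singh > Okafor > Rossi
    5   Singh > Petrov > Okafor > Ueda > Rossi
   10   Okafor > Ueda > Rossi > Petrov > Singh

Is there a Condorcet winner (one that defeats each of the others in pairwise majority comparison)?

No

Head-to-head results (41 voters total):
Singh vs Okafor: Singh wins 22–19.
Singh vs Petrov: Petrov wins 26–15.
Singh vs Rossi: Singh wins 29–12.
Singh vs Ueda: Ueda wins 27–14.
Okafor vs Petrov: Okafor wins 27–14.
Okafor vs Rossi: Okafor wins 31–10.
Okafor vs Ueda: Okafor wins 24–17.
Petrov vs Rossi: Petrov wins 21–20.
Petrov vs Ueda: Ueda wins 27–14.
Rossi vs Ueda: Ueda wins 41–0.
No candidate beats all others: Singh beats Okafor beats Petrov beats Singh, a majority cycle.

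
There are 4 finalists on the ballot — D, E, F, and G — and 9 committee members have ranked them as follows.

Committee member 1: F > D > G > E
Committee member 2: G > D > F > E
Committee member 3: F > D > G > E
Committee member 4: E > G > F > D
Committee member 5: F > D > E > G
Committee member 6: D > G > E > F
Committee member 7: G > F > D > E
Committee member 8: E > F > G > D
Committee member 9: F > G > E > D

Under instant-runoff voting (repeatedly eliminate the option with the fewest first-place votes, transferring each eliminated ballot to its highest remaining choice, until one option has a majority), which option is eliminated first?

D

Round 1: F 4, E 2, G 2, D 1. D has the fewest and is eliminated.
Round 2: F 4, G 3, E 2. E has the fewest and is eliminated.
Round 3: F 5, G 4. F has a majority.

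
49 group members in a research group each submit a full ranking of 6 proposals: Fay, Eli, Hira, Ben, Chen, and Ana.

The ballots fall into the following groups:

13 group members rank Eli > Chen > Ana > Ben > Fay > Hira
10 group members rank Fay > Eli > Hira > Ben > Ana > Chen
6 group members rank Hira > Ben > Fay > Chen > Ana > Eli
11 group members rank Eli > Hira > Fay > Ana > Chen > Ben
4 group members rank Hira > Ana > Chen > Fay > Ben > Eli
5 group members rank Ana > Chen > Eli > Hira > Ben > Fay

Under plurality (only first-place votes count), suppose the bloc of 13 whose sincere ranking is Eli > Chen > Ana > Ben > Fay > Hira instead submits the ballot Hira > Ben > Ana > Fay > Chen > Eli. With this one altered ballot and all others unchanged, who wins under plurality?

Hira

First-place totals with the altered ballot: Fay 10, Eli 11, Hira 23, Ben 0, Chen 0, Ana 5.
The switch changes the winner from Eli to Hira.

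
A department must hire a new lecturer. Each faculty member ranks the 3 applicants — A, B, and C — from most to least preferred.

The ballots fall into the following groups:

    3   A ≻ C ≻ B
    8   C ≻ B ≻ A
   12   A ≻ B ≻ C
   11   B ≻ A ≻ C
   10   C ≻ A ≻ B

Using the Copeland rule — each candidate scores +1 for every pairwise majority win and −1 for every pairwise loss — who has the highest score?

Pairwise results:
  A vs B: A wins 25–19.
  A vs C: A wins 26–18.
  B vs C: B wins 23–21.
Copeland scores (wins − losses):
  A: 2 − 0 = 2
  B: 1 − 1 = 0
  C: 0 − 2 = -2
A has the best Copeland score.

A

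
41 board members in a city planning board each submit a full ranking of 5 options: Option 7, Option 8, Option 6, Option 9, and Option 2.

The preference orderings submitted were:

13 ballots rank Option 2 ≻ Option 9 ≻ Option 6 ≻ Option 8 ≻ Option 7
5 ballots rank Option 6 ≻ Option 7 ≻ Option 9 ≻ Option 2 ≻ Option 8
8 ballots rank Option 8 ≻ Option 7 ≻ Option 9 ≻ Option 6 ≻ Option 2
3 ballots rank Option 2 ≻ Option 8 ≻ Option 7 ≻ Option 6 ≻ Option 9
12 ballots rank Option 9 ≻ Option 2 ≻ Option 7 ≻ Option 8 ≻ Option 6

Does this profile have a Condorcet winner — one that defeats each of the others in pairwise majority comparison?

Head-to-head results (41 voters total):
Option 7 vs Option 8: Option 8 wins 24–17.
Option 7 vs Option 6: Option 7 wins 23–18.
Option 7 vs Option 9: Option 9 wins 25–16.
Option 7 vs Option 2: Option 2 wins 28–13.
Option 8 vs Option 6: Option 8 wins 23–18.
Option 8 vs Option 9: Option 9 wins 30–11.
Option 8 vs Option 2: Option 2 wins 33–8.
Option 6 vs Option 9: Option 9 wins 33–8.
Option 6 vs Option 2: Option 2 wins 28–13.
Option 9 vs Option 2: Option 9 wins 25–16.
Option 9 beats each rival — Option 7 (25–16), Option 8 (30–11), Option 6 (33–8), Option 2 (25–16) — so Option 9 is the Condorcet winner.

Yes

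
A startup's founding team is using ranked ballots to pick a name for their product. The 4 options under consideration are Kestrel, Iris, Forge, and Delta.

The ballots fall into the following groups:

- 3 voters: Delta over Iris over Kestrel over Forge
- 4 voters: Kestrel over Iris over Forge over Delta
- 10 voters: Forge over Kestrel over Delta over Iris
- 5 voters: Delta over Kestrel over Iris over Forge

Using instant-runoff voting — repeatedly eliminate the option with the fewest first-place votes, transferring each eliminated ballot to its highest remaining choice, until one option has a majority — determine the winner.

Forge

Round 1: Forge 10, Delta 8, Kestrel 4, Iris 0. Iris has the fewest and is eliminated.
Round 2: Forge 10, Delta 8, Kestrel 4. Kestrel has the fewest and is eliminated.
Round 3: Forge 14, Delta 8. Forge has a majority.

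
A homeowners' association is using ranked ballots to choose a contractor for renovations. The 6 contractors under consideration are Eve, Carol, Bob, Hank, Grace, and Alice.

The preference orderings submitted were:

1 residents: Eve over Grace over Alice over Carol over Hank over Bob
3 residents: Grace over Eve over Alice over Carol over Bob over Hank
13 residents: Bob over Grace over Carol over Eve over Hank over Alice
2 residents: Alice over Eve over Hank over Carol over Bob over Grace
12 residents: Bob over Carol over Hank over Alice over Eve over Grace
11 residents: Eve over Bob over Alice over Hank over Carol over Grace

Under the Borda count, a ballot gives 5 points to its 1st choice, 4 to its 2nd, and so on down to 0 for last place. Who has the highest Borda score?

Borda scores:
  Eve: 5 + 3·4 + 13·2 + 2·4 + 12·1 + 11·5 = 118
  Carol: 2 + 3·2 + 13·3 + 2·2 + 12·4 + 11·1 = 110
  Bob: 0 + 3·1 + 13·5 + 2·1 + 12·5 + 11·4 = 174
  Hank: 1 + 3·0 + 13·1 + 2·3 + 12·3 + 11·2 = 78
  Grace: 4 + 3·5 + 13·4 + 2·0 + 12·0 + 11·0 = 71
  Alice: 3 + 3·3 + 13·0 + 2·5 + 12·2 + 11·3 = 79
Bob has the highest total.

Bob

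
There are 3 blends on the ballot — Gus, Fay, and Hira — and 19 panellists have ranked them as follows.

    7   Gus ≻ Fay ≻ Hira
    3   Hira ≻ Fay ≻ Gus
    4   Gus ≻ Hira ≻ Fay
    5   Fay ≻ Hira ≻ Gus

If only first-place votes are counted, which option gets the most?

First-place vote totals:
  Gus: 11
  Fay: 5
  Hira: 3
Gus has the most first-place votes.

Gus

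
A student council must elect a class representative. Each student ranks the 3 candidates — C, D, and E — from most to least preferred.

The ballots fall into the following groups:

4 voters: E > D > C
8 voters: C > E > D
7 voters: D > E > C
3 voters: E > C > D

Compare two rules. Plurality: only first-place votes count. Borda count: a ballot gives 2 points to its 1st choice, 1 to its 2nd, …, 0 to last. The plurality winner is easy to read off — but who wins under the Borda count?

E

Plurality first-place counts: C 8, D 7, E 7 → C.
Borda totals: C 19, D 18, E 29 → E.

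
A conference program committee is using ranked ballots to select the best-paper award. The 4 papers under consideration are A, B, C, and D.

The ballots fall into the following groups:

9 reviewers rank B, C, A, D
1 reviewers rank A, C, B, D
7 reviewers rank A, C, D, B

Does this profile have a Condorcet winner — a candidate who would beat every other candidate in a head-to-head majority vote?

Head-to-head results (17 voters total):
A vs B: B wins 9–8.
A vs C: C wins 9–8.
A vs D: A wins 17–0.
B vs C: B wins 9–8.
B vs D: B wins 10–7.
C vs D: C wins 17–0.
B beats each rival — A (9–8), C (9–8), D (10–7) — so B is the Condorcet winner.

Yes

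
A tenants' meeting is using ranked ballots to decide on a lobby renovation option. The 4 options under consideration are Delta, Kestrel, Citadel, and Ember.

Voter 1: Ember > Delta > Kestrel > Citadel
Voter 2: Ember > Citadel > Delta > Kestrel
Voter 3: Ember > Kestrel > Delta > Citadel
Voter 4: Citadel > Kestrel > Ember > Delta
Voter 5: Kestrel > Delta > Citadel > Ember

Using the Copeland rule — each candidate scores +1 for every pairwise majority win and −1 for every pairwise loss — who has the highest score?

Pairwise results:
  Delta vs Kestrel: Kestrel wins 3–2.
  Delta vs Citadel: Delta wins 3–2.
  Delta vs Ember: Ember wins 4–1.
  Kestrel vs Citadel: Kestrel wins 3–2.
  Kestrel vs Ember: Ember wins 3–2.
  Citadel vs Ember: Ember wins 3–2.
Copeland scores (wins − losses):
  Delta: 1 − 2 = -1
  Kestrel: 2 − 1 = 1
  Citadel: 0 − 3 = -3
  Ember: 3 − 0 = 3
Ember has the best Copeland score.

Ember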